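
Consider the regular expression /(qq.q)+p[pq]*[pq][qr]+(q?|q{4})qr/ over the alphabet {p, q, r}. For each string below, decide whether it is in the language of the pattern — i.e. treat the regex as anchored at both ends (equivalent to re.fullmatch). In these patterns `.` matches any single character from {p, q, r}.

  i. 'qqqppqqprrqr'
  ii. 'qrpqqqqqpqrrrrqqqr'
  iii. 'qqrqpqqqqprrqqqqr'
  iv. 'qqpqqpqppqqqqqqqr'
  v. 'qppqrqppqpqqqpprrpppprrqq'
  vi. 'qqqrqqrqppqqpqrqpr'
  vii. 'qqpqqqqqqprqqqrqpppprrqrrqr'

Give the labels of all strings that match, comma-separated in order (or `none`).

i → no match
ii → no match — must start with 'qq'
iii → match
iv → no match
v → no match — must start with 'qq'
vi → no match — must end with 'qr'
vii → no match

iii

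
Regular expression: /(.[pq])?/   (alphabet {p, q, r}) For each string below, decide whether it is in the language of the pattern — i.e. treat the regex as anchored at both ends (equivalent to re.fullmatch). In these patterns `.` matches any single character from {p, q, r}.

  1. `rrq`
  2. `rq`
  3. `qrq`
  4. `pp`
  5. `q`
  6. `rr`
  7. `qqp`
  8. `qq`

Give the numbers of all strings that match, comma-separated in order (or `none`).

2, 4, 8

1. `rrq` → no match
2. `rq` → match
3. `qrq` → no match
4. `pp` → match
5. `q` → no match
6. `rr` → no match
7. `qqp` → no match
8. `qq` → match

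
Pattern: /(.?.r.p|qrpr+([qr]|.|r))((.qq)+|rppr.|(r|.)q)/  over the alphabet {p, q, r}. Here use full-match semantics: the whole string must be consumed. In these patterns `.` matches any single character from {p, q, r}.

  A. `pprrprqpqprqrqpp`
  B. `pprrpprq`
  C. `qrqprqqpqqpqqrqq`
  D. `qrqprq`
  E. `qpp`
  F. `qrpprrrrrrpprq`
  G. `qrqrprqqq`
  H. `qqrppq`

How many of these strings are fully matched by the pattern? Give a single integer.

A → no match
B → no match
C → match
D → match
E → no match
F → no match
G → no match
H → no match
Total matched: 2

2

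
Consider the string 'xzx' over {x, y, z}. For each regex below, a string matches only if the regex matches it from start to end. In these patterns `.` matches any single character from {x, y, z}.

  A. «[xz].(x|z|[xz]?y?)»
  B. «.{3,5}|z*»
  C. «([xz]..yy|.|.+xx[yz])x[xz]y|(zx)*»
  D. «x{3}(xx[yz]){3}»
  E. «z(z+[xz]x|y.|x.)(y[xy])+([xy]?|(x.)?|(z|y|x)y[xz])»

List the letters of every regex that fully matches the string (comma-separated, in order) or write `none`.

A → match
B → match
C → no match
D → no match
E → no match — must start with 'z'

A, B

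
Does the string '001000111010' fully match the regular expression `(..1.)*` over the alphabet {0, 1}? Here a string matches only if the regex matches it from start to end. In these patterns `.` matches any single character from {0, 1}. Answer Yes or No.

Yes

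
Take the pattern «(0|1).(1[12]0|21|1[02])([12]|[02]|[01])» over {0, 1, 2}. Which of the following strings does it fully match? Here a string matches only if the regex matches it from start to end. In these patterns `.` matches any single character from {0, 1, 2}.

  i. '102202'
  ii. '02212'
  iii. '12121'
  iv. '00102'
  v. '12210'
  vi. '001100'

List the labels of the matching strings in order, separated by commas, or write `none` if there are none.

i → no match
ii → match
iii → match
iv → match
v → match
vi → match

ii, iii, iv, v, vi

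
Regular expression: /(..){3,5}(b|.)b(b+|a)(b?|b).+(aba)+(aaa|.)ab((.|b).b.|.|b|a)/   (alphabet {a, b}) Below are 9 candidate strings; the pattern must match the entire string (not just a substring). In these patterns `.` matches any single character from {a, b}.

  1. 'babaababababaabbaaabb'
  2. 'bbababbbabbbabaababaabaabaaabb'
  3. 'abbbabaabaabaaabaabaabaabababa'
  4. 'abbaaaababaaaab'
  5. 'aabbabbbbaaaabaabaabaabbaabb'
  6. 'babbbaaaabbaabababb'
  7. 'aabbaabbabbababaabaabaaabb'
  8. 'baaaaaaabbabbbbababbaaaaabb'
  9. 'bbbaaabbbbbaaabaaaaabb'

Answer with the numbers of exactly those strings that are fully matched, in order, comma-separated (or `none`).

1 → no match
2 → match
3 → match
4 → no match
5 → no match
6 → match
7 → match
8 → no match
9 → match

2, 3, 6, 7, 9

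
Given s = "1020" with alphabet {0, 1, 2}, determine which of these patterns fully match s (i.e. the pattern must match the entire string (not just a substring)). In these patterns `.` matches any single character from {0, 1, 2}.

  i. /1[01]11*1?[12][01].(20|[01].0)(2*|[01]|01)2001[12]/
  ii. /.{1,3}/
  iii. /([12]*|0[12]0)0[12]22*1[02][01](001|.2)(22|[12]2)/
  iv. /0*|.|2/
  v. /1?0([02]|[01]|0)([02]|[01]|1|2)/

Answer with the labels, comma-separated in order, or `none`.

i → no match
ii → no match
iii → no match
iv → no match
v → match

v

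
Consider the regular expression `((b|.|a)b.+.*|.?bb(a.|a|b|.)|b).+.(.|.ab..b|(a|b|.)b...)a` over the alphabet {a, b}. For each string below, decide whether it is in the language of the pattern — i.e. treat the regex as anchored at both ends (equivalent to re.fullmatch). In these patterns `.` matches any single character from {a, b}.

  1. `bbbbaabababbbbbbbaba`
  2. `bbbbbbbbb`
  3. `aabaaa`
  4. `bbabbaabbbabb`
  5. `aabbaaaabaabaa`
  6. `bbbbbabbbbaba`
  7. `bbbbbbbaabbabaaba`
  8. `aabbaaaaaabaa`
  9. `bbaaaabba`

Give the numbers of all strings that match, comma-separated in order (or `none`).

1 → match
2 → no match — must end with `a`
3 → no match
4 → no match — must end with `a`
5 → no match
6 → match
7 → match
8 → no match
9 → match

1, 6, 7, 9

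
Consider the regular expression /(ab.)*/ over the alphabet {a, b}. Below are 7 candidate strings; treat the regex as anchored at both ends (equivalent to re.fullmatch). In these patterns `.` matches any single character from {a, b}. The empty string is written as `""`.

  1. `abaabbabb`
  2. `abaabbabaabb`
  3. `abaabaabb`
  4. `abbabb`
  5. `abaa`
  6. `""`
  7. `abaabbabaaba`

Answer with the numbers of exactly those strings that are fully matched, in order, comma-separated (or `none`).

1. `abaabbabb` → match
2. `abaabbabaabb` → match
3. `abaabaabb` → match
4. `abbabb` → match
5. `abaa` → no match
6. `""` → match
7. `abaabbabaaba` → match

1, 2, 3, 4, 6, 7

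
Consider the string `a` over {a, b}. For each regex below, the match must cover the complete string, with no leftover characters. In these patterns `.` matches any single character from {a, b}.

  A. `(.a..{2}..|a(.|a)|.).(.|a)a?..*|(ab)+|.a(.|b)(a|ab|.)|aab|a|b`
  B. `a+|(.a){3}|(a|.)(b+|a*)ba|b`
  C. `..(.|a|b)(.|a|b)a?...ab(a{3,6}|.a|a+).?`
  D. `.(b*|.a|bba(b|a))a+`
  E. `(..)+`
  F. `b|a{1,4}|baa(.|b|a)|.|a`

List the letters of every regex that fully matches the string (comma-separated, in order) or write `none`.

A → match
B → match
C → no match
D → no match
E → no match
F → match

A, B, F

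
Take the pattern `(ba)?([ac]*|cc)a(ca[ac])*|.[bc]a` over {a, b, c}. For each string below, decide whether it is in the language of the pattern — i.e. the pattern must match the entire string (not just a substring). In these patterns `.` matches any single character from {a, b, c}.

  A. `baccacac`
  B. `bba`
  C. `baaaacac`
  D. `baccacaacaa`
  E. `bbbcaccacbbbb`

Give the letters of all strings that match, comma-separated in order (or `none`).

A, B, C, D

A → match
B → match
C → match
D → match
E → no match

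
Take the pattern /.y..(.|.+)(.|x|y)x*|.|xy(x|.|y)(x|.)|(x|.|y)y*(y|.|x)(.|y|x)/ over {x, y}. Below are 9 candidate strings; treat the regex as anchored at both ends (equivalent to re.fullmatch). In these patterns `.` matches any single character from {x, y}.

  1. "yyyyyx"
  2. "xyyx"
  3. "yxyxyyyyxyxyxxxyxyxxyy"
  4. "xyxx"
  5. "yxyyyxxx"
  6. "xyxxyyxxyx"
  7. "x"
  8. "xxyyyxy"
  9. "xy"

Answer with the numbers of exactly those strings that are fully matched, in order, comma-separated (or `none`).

1, 2, 4, 6, 7

1. "yyyyyx" → match
2. "xyyx" → match
3 → no match
4. "xyxx" → match
5. "yxyyyxxx" → no match
6. "xyxxyyxxyx" → match
7. "x" → match
8. "xxyyyxy" → no match
9. "xy" → no match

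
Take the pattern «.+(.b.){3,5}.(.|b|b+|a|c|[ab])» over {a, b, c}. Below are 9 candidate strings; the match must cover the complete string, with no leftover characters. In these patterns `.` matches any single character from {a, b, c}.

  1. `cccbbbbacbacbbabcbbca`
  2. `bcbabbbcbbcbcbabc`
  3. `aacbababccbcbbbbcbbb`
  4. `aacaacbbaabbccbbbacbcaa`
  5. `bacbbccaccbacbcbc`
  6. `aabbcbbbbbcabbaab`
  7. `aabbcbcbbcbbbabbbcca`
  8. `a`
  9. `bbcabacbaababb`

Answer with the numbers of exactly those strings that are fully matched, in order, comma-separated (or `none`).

1 → no match
2 → no match
3 → no match
4 → no match
5 → no match
6 → no match
7 → no match
8 → no match
9 → match

9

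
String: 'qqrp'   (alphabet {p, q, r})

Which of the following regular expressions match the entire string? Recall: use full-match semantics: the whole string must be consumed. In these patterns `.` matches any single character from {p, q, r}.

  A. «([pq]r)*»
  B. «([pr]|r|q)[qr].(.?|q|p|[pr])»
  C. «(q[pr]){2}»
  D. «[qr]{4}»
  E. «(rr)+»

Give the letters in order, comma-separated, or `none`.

B

A → no match
B → match
C → no match
D → no match
E → no match — must start with 'rr'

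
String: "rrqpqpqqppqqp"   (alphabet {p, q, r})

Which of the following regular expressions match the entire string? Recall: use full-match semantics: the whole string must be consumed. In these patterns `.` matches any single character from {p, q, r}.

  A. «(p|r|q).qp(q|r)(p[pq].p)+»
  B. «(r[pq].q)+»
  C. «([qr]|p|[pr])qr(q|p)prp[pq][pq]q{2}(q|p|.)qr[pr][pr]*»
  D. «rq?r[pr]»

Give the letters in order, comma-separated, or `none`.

A

A → match
B → no match — must end with "q"
C → no match
D → no match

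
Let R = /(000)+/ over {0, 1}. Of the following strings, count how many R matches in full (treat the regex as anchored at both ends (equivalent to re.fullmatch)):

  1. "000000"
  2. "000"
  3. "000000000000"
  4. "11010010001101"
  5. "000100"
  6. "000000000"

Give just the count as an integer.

1 → match
2 → match
3 → match
4 → no match — must start with "000"
5 → no match — must end with "000"
6 → match
Total matched: 4

4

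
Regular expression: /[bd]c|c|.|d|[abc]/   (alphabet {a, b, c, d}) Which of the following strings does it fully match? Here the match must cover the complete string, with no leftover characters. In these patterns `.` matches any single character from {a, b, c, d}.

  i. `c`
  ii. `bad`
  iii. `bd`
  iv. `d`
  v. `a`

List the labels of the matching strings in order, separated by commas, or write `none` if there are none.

i. `c` → match
ii. `bad` → no match
iii. `bd` → no match
iv. `d` → match
v. `a` → match

i, iv, v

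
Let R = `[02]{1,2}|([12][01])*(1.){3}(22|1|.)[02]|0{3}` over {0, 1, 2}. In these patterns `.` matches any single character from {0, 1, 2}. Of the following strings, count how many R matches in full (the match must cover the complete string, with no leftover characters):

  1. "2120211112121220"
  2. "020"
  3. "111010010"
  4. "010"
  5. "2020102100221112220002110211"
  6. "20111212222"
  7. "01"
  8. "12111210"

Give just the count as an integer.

1 → match
2 → no match
3 → no match
4 → no match
5 → no match
6 → match
7 → no match
8 → match
Total matched: 3

3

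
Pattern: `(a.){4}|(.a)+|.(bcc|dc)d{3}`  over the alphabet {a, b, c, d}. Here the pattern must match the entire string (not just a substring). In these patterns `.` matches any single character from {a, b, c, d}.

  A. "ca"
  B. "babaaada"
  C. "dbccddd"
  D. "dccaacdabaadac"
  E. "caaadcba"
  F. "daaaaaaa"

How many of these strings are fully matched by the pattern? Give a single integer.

A → match
B → match
C → match
D → no match
E → no match
F → match
Total matched: 4

4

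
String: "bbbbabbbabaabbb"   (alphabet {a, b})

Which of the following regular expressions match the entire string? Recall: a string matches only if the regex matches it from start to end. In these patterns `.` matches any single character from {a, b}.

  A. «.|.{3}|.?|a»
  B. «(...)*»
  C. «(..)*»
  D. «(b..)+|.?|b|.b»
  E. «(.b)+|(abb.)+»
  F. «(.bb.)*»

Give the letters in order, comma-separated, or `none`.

A → no match
B → match
C → no match
D → match
E → no match
F → no match

B, D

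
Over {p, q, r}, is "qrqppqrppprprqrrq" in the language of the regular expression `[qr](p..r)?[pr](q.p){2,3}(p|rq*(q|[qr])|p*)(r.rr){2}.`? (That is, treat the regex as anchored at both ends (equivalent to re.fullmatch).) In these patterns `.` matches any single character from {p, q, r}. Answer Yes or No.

No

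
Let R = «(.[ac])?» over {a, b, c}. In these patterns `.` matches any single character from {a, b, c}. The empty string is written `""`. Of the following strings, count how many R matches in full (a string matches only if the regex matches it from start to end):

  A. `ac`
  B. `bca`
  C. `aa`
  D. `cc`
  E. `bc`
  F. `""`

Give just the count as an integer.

5

A → match
B → no match
C → match
D → match
E → match
F → match
Total matched: 5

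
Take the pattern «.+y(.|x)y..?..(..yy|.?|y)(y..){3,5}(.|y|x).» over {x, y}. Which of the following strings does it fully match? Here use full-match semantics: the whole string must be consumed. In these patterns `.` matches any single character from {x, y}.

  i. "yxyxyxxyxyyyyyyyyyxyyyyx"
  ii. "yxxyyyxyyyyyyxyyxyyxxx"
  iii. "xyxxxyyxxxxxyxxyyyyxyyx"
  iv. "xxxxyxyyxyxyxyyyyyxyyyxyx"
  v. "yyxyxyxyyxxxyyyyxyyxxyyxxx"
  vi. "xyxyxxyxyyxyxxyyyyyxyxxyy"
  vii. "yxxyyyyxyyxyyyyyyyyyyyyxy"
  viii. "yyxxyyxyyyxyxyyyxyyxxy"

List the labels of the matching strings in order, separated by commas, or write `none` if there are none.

i → match
ii → match
iii → no match
iv → match
v → match
vi → match
vii → match
viii → match

i, ii, iv, v, vi, vii, viii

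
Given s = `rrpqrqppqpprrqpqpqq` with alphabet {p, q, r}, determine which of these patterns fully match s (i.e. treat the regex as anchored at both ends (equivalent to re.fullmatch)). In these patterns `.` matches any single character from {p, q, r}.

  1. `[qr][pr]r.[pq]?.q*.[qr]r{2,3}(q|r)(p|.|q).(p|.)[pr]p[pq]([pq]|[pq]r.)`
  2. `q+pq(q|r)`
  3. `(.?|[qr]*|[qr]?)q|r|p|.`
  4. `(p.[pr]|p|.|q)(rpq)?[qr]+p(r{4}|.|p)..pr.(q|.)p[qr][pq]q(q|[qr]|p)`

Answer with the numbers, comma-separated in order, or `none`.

1 → no match
2 → no match — must start with `q`
3 → no match
4 → match

4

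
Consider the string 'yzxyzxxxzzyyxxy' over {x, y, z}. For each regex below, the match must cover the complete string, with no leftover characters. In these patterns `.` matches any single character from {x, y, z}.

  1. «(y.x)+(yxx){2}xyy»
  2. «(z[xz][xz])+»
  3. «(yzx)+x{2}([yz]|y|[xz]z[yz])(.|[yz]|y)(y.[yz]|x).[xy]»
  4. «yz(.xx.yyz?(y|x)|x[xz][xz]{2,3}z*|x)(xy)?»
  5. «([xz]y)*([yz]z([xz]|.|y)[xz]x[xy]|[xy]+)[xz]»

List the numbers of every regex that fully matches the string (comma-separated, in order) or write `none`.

1 → no match — must end with 'yxxxyy'
2 → no match — must start with 'z'
3 → match
4 → no match
5 → no match

3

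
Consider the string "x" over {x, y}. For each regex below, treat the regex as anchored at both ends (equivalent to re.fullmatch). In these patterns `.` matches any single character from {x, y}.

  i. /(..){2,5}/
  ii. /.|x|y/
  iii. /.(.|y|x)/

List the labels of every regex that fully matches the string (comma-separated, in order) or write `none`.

ii

i → no match
ii → match
iii → no match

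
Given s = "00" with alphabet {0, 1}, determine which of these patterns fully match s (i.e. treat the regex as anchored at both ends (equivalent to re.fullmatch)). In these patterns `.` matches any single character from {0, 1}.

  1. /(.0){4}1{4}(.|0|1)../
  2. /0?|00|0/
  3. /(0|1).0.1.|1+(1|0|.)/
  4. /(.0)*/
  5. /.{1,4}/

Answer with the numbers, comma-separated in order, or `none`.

2, 4, 5

1 → no match
2 → match
3 → no match
4 → match
5 → match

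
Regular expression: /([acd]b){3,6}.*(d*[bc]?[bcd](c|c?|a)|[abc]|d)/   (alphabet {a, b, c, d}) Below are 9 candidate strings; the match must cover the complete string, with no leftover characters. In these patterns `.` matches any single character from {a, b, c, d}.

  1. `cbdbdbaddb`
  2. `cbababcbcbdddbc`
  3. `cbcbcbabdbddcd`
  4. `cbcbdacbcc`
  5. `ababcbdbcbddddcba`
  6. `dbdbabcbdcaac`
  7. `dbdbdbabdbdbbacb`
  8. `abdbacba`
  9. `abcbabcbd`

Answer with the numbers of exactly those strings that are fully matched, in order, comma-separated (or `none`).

1, 2, 3, 5, 6, 7, 9

1 → match
2 → match
3 → match
4 → no match
5 → match
6 → match
7 → match
8 → no match
9 → match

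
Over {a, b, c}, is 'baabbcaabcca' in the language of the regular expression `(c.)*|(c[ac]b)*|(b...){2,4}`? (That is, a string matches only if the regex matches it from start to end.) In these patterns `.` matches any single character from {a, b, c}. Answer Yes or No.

Yes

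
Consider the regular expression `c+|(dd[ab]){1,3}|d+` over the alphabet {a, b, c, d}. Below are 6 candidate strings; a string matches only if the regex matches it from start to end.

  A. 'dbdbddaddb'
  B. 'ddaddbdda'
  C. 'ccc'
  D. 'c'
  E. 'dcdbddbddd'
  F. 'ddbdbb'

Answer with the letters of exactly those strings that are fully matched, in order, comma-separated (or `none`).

A → no match
B → match
C → match
D → match
E → no match
F → no match

B, C, D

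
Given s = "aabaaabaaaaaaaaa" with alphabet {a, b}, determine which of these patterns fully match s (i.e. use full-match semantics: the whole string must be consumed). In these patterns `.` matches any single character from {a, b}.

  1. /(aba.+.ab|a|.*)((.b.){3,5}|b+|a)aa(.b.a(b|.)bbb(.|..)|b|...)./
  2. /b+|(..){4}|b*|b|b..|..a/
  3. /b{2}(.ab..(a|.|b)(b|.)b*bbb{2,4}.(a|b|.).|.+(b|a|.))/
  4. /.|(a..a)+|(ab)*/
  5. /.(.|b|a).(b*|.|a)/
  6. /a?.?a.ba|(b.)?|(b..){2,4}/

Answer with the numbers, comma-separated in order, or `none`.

1 → match
2 → no match
3 → no match — must start with "b"
4 → match
5 → no match
6 → no match

1, 4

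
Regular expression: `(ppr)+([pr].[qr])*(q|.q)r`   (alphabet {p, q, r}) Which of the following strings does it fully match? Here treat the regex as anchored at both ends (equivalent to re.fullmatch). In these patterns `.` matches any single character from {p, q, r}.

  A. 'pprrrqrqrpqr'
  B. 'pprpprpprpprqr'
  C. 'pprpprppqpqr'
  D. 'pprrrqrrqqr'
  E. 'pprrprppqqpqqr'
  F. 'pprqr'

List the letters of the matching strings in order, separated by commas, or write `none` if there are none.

A. 'pprrrqrqrpqr' → match
B → match
C. 'pprpprppqpqr' → match
D. 'pprrrqrrqqr' → match
E → no match
F. 'pprqr' → match

A, B, C, D, F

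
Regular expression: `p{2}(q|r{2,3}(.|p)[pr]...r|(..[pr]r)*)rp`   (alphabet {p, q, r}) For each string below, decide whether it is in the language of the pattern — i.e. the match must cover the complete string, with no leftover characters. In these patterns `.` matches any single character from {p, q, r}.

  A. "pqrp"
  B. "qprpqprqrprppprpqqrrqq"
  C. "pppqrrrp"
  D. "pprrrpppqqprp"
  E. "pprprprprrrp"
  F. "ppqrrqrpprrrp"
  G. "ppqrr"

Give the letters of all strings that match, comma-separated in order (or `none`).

A. "pqrp" → no match
B → no match — must start with "p"
C. "pppqrrrp" → match
D → no match
E. "pprprprprrrp" → no match
F → no match
G. "ppqrr" → no match — must end with "rp"

C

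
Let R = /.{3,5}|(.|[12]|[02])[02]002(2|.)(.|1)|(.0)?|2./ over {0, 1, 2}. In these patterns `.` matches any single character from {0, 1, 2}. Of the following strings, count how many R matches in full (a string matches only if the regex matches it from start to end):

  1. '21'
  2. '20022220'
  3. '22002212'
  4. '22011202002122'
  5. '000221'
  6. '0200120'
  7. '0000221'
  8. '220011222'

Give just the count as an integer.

2

1. '21' → match
2. '20022220' → no match
3. '22002212' → no match
4 → no match
5. '000221' → no match
6. '0200120' → no match
7. '0000221' → match
8. '220011222' → no match
Total matched: 2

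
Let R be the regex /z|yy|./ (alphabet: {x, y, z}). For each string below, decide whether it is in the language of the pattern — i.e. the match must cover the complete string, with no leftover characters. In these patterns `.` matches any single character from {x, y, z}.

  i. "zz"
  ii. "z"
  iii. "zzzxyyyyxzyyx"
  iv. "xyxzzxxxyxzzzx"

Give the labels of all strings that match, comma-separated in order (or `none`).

ii

i → no match
ii → match
iii → no match
iv → no match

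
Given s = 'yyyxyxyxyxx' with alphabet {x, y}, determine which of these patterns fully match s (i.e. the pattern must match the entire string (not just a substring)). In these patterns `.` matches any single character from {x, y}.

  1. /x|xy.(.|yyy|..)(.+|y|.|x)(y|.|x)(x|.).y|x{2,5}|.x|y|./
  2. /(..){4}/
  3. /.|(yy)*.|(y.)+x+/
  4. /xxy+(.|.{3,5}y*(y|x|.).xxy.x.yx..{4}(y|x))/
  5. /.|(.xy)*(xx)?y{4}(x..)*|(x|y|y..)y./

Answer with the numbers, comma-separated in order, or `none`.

1 → no match
2 → no match
3 → match
4 → no match — must start with 'xxy'
5 → no match

3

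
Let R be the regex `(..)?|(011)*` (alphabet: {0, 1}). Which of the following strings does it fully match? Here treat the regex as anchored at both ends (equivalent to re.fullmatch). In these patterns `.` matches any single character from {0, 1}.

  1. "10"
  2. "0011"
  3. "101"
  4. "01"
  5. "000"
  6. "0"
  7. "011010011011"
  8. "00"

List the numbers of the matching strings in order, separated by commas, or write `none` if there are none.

1, 4, 8

1 → match
2 → no match
3 → no match
4 → match
5 → no match
6 → no match
7 → no match
8 → match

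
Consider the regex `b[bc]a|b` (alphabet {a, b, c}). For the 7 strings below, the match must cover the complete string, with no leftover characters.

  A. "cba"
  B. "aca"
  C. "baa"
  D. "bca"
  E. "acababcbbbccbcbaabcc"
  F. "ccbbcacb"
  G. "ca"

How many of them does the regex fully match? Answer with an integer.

1

A → no match — must start with "b"
B → no match — must start with "b"
C → no match
D → match
E → no match — must start with "b"
F → no match — must start with "b"
G → no match — must start with "b"
Total matched: 1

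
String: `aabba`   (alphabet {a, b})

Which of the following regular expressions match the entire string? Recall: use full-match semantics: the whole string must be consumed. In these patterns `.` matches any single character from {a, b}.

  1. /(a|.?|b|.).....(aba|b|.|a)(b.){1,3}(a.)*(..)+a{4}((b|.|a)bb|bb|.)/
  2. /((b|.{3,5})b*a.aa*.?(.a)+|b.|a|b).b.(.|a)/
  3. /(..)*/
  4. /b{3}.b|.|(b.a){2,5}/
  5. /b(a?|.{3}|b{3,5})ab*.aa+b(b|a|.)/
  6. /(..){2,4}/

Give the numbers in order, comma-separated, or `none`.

1 → no match
2 → match
3 → no match
4 → no match
5 → no match — must start with `b`
6 → no match

2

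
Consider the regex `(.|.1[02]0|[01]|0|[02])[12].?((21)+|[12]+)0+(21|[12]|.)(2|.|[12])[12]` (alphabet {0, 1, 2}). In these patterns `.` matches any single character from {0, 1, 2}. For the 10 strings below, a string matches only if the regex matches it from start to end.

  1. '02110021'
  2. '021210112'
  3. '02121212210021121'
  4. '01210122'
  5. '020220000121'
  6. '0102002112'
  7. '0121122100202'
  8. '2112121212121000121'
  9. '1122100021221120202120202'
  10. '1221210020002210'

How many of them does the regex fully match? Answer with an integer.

7

1 → match
2 → match
3 → no match
4 → match
5 → match
6 → match
7 → match
8 → match
9 → no match
10 → no match
Total matched: 7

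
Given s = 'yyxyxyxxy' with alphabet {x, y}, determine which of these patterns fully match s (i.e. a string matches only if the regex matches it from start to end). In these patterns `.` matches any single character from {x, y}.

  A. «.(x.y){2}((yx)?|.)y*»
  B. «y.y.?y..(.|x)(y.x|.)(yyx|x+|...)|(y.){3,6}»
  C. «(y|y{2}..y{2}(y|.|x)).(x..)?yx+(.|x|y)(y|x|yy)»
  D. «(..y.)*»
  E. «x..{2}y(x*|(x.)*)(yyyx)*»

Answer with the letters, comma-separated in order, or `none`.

A → no match
B → no match
C → match
D → no match
E → no match — must start with 'x'

C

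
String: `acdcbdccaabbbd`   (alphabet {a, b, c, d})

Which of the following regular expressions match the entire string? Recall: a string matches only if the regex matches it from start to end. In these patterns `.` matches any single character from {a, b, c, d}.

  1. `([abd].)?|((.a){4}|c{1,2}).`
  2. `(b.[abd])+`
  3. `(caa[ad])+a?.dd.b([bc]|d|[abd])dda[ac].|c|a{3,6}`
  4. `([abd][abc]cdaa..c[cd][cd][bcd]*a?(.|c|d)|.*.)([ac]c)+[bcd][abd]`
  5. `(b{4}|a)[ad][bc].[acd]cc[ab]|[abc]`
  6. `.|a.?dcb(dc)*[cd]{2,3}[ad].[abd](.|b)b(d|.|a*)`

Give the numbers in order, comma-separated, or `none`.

6

1 → no match
2 → no match — must start with `b`
3 → no match
4 → no match
5 → no match
6 → match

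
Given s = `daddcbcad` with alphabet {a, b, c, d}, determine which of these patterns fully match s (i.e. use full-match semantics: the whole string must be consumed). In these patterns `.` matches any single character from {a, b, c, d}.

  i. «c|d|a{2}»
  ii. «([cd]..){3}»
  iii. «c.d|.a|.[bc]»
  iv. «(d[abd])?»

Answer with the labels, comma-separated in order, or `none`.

i → no match
ii → match
iii → no match
iv → no match

ii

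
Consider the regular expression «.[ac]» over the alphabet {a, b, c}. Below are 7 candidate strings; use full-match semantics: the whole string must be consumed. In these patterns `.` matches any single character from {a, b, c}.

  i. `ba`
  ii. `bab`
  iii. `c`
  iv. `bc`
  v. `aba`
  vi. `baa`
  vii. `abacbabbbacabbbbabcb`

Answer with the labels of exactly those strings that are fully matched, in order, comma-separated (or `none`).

i → match
ii → no match
iii → no match
iv → match
v → no match
vi → no match
vii → no match

i, iv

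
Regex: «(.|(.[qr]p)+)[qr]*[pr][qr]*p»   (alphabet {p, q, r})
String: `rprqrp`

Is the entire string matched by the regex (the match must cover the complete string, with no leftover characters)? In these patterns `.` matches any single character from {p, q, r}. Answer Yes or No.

Yes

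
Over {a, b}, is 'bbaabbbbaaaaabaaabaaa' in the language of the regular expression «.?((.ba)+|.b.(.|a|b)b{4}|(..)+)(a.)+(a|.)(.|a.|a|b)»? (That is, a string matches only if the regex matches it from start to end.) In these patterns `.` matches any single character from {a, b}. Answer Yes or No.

Yes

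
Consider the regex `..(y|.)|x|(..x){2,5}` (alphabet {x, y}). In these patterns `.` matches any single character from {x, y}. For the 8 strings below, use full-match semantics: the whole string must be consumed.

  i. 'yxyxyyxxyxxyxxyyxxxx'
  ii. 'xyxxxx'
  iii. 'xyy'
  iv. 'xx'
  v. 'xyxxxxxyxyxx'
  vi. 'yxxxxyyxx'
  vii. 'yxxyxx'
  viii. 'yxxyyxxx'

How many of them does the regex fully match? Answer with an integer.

4

i → no match
ii → match
iii → match
iv → no match
v → match
vi → no match
vii → match
viii → no match
Total matched: 4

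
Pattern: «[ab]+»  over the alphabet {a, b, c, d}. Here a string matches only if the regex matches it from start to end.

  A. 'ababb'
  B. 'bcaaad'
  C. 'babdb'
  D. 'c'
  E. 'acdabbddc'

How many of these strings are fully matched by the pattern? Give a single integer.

A. 'ababb' → match
B. 'bcaaad' → no match
C. 'babdb' → no match
D. 'c' → no match
E. 'acdabbddc' → no match
Total matched: 1

1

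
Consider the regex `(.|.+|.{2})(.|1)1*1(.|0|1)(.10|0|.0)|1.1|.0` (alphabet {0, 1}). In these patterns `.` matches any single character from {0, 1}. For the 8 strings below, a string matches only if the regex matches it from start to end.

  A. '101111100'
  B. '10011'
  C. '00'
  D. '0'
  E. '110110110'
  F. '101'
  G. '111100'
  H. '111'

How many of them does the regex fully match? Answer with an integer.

A → match
B → no match
C → match
D → no match
E → match
F → match
G → match
H → match
Total matched: 6

6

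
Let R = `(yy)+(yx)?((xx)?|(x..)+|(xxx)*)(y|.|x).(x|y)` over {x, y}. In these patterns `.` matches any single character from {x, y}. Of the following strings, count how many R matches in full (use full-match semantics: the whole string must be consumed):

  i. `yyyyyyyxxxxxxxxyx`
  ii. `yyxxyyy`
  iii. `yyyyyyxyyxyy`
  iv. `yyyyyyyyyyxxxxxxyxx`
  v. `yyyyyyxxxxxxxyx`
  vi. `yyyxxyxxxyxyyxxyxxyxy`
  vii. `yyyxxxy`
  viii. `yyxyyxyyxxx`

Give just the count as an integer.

7

i → match
ii → match
iii → match
iv → match
v → match
vi → no match
vii → match
viii → match
Total matched: 7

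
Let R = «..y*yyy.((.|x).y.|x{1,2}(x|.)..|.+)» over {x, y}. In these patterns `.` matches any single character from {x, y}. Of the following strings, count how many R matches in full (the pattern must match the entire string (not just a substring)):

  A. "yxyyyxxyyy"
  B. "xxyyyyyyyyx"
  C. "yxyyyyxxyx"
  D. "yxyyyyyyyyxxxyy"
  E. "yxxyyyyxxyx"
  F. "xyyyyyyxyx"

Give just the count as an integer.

5

A → match
B → match
C → match
D → match
E → no match
F → match
Total matched: 5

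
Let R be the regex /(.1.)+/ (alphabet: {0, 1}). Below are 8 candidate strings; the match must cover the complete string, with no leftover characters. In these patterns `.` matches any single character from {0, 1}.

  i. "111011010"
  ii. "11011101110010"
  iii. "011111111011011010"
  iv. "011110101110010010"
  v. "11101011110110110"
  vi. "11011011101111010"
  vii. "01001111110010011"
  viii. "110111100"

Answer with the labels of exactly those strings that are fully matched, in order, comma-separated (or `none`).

i. "111011010" → match
ii → no match
iii → match
iv → no match
v → no match
vi → no match
vii → no match
viii. "110111100" → no match

i, iii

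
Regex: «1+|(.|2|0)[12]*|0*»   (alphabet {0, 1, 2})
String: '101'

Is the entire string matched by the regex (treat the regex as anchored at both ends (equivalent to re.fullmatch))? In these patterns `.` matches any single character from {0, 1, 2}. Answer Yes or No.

No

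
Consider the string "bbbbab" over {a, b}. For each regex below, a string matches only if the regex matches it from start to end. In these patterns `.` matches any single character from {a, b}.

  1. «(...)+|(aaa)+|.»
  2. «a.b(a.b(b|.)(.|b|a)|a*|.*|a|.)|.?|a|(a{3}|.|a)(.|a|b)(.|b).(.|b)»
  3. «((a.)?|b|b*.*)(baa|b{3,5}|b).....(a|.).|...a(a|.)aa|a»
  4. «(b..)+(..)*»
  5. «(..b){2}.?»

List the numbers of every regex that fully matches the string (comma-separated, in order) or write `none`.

1, 4, 5

1 → match
2 → no match
3 → no match
4 → match
5 → match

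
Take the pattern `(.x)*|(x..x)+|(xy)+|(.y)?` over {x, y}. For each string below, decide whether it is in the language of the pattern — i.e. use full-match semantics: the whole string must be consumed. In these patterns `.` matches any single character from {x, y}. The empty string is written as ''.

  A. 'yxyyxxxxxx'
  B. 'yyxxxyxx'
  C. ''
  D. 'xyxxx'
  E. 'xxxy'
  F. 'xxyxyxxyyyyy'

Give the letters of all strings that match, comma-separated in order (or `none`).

C

A → no match
B → no match
C → match
D → no match
E → no match
F → no match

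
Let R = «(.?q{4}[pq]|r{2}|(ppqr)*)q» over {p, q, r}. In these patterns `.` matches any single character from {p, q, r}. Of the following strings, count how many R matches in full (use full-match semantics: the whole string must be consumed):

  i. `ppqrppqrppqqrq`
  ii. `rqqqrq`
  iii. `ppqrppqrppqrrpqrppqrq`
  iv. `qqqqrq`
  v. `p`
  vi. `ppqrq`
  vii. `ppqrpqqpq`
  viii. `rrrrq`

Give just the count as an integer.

1

i → no match
ii. `rqqqrq` → no match
iii → no match
iv. `qqqqrq` → no match
v. `p` → no match — must end with `q`
vi. `ppqrq` → match
vii. `ppqrpqqpq` → no match
viii. `rrrrq` → no match
Total matched: 1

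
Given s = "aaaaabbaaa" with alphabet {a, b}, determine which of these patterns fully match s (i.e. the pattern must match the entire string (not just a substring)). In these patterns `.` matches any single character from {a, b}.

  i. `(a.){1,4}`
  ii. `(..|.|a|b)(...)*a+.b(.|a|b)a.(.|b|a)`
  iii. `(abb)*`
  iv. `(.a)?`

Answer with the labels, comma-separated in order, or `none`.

ii

i → no match
ii → match
iii → no match
iv → no match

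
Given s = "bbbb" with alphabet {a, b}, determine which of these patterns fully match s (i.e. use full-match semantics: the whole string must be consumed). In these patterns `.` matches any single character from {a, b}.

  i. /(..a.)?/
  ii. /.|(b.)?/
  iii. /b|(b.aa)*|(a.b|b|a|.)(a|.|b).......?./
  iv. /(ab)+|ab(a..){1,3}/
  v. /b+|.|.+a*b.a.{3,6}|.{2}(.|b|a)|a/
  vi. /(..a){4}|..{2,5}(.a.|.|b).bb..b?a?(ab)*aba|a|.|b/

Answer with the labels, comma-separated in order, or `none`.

i → no match
ii → no match
iii → no match
iv → no match
v → match
vi → no match

v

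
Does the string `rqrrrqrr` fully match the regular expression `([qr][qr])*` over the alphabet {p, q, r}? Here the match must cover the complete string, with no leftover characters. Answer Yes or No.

Yes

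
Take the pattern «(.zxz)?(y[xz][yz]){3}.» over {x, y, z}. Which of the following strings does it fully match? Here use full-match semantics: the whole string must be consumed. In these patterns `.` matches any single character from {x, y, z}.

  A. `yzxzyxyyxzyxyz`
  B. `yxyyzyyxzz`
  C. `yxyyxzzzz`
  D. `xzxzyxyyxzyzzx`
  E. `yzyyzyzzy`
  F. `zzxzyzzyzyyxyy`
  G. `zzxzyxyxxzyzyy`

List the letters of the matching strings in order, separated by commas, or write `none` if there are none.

A, B, D, F

A → match
B. `yxyyzyyxzz` → match
C. `yxyyxzzzz` → no match
D → match
E. `yzyyzyzzy` → no match
F → match
G → no match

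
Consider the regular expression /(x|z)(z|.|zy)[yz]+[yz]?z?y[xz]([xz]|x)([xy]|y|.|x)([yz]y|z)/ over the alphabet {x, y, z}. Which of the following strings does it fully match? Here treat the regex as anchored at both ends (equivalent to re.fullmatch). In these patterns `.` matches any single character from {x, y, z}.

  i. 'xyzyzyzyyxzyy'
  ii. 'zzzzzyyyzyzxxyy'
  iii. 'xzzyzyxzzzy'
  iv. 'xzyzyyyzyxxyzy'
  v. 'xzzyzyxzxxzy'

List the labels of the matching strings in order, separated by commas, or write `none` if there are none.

i → no match
ii → match
iii → match
iv → match
v → no match

ii, iii, iv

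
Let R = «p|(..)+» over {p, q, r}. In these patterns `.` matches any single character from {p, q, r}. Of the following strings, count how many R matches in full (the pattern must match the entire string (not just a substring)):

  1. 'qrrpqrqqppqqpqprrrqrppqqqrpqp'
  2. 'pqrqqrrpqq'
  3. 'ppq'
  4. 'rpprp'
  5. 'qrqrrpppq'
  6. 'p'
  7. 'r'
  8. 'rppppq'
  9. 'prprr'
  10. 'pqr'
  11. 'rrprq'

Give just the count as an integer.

3

1 → no match
2 → match
3 → no match
4 → no match
5 → no match
6 → match
7 → no match
8 → match
9 → no match
10 → no match
11 → no match
Total matched: 3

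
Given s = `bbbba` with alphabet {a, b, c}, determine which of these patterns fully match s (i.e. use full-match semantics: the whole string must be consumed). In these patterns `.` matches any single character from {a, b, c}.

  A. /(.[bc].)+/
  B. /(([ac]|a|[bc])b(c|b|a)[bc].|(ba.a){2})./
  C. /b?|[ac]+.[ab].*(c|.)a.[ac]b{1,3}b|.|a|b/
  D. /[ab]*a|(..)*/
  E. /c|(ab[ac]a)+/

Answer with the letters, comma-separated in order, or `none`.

D

A → no match
B → no match
C → no match
D → match
E → no match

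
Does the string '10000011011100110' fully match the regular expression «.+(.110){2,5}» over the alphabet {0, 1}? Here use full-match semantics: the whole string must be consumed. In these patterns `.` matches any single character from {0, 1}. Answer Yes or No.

Yes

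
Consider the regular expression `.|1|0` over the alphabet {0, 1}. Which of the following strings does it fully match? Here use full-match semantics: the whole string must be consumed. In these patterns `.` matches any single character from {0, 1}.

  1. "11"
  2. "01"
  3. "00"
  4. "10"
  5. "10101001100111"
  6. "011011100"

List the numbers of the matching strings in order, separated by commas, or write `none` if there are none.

none

1 → no match
2 → no match
3 → no match
4 → no match
5 → no match
6 → no match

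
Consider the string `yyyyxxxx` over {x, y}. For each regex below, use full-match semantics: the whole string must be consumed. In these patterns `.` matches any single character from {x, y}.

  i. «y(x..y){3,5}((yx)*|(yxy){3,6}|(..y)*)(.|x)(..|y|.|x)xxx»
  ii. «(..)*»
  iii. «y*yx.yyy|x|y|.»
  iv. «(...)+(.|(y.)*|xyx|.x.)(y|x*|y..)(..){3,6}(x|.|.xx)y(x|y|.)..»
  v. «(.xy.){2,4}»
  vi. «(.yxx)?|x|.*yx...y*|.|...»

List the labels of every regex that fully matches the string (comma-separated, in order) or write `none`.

i → no match — must start with `yx`
ii → match
iii → no match
iv → no match
v → no match
vi → match

ii, vi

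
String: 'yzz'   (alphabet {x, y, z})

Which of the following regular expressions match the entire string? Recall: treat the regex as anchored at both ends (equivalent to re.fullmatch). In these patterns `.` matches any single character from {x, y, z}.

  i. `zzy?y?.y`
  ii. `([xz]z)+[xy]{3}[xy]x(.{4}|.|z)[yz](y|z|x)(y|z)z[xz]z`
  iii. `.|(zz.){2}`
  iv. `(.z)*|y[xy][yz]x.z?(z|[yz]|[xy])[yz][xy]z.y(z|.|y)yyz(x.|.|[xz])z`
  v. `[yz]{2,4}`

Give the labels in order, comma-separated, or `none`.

i → no match — must start with 'zz'
ii → no match
iii → no match
iv → no match
v → match

v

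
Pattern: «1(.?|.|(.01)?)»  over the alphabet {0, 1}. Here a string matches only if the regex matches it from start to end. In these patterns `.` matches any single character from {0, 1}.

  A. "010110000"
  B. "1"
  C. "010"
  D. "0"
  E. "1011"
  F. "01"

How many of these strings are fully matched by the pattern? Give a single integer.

1

A. "010110000" → no match — must start with "1"
B. "1" → match
C. "010" → no match — must start with "1"
D. "0" → no match — must start with "1"
E. "1011" → no match
F. "01" → no match — must start with "1"
Total matched: 1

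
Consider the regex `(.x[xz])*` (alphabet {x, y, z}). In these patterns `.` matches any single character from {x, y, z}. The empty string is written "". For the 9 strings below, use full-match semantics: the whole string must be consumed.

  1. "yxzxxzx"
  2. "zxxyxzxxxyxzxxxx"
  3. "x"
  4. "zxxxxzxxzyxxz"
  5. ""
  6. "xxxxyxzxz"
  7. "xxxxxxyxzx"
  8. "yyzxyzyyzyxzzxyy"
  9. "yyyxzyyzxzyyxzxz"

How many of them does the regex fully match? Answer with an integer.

1

1 → no match
2 → no match
3 → no match
4 → no match
5 → match
6 → no match
7 → no match
8 → no match
9 → no match
Total matched: 1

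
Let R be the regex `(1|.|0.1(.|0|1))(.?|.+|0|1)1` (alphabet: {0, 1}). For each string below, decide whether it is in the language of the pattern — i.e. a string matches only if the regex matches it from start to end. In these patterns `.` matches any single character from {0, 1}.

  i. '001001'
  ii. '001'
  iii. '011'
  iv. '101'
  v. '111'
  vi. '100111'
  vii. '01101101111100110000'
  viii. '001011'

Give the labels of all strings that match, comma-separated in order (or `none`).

i → match
ii → match
iii → match
iv → match
v → match
vi → match
vii → no match — must end with '1'
viii → match

i, ii, iii, iv, v, vi, viii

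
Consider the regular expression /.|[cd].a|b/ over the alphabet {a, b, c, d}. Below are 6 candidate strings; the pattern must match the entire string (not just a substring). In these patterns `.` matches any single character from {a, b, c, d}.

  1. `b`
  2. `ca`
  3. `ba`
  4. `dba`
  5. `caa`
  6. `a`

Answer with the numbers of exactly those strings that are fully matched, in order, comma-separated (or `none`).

1 → match
2 → no match
3 → no match
4 → match
5 → match
6 → match

1, 4, 5, 6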